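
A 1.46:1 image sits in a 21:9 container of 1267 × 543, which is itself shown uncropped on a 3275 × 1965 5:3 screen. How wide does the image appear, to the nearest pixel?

2049 px

1.46:1 in 1267×543: fills the height, so the image is 792.78 × 543.00.
21:9 in 3275×1965: fills the width, so the intermediate becomes 3275.00 × 1403.57 — a scale of ×2.5848.
The image scales with it: width 792.78 × 2.5848 ≈ 2049.21.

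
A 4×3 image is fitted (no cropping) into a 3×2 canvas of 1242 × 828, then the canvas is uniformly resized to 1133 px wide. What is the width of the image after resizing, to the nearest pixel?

1007 px

Fitted into 1242×828, the image spans the height; its width is 828 × 4/3 ≈ 1104.00 px.
Resizing to 1133 px wide multiplies everything by 0.9122: 1104.00 → 1007.11 px.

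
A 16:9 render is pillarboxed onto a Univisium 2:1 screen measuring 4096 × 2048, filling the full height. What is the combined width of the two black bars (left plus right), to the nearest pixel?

455 px

That makes the image 3640.89 px wide (2048 × 16/9).
4096 − 3640.89 = 455.11 px of bars.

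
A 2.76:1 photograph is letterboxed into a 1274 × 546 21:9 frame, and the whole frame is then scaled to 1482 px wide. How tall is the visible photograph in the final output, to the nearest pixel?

In the 1274×546 frame the photograph fills the width: height = 1274 / 2.760 ≈ 461.59 px.
Resizing to 1482 px wide multiplies everything by 1.1633: 461.59 → 536.96 px.

537 px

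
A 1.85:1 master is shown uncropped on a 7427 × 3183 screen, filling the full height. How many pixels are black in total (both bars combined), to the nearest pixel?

That makes the image 5888.5500 px wide (3183 × 1.850).
Black = 7427 − 5888.5500 = 1538.4500 px.
Across the 3183-px span: 1538.4500 × 3183 ≈ 4896886 px.

4896886 pixels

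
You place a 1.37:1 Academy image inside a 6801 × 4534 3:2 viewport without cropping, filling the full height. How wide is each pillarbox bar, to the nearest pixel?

295 px

That makes the image 6211.58 px wide (4534 × 1.370).
6801 − 6211.58 = 589.42 px of bars (294.71 each).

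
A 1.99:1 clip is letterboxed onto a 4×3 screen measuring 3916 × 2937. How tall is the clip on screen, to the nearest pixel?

1.99:1 is wider than 4×3, so it spans the full width.
Content height = 3916 / 1.990 ≈ 1967.84 px.

1968 px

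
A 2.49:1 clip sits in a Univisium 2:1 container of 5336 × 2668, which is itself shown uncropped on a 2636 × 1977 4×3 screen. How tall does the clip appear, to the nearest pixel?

First fit — 2.49:1 into 5336×2668 spans the width: 5336.00 × 2142.97.
The Univisium 2:1 canvas is width-limited in 2636×1977, giving 2636.00 × 1318.00; scale factor 0.4940.
The clip scales with it: height 2142.97 × 0.4940 ≈ 1058.63.

1059 px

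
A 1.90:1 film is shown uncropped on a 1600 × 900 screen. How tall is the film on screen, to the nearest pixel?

842 px

1.90:1 is wider than 16×9, so it spans the full width.
That makes the image 842.11 px tall (1600 / 1.900).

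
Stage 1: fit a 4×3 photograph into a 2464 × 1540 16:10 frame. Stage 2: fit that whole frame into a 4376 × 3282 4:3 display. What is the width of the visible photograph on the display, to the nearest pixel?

4×3 in 2464×1540: fills the height, so the photograph is 2053.33 × 1540.00.
The 16:10 canvas is width-limited in 4376×3282, giving 4376.00 × 2735.00; scale factor 1.7760.
Applying the same ×1.7760: 2053.33 → 3646.67.

3647 px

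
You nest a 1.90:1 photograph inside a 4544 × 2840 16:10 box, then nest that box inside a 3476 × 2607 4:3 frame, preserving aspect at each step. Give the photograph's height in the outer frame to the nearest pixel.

Inside the 4544×2840 canvas the photograph is width-limited at 4544.00 × 2391.58.
The 16:10 canvas is width-limited in 3476×2607, giving 3476.00 × 2172.50; scale factor 0.7650.
So the photograph's height is 2391.58 × 0.7650 ≈ 1829.47.

1829 px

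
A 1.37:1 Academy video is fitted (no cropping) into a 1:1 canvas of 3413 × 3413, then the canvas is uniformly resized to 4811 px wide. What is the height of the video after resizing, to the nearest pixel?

In the 3413×3413 frame the video fills the width: height = 3413 / 1.370 ≈ 2491.24 px.
Scaling 3413 → 4811 is ×1.4096, so the height becomes 2491.24 × 1.4096 ≈ 3511.68 px.

3512 px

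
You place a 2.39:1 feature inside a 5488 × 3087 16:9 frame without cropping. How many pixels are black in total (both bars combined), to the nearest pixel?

4339722 pixels

Since 2.390 > 1.778, the feature is width-limited.
That makes the image 2296.2343 px tall (5488 / 2.390).
3087 − 2296.2343 = 790.7657 px of bars.
Bar area = 790.7657 × 5488 ≈ 4339722 px.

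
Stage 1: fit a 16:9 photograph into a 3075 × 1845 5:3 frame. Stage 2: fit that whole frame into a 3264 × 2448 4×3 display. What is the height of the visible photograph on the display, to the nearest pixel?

First fit — 16:9 into 3075×1845 spans the width: 3075.00 × 1729.69.
5:3 in 3264×2448: fills the width, so the intermediate becomes 3264.00 × 1958.40 — a scale of ×1.0615.
Applying the same ×1.0615: 1729.69 → 1836.00.

1836 px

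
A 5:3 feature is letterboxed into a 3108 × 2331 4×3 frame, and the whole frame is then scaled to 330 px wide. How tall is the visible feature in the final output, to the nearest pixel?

198 px

At 3108×2331 the feature is width-limited, so height = 3108 × 3/5 ≈ 1864.80 px.
Scaling 3108 → 330 is ×0.1062, so the height becomes 1864.80 × 0.1062 ≈ 198.00 px.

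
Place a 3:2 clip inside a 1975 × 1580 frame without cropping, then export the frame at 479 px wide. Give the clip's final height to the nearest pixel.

Fitted into 1975×1580, the clip spans the width; its height is 1975 × 2/3 ≈ 1316.67 px.
Scaling 1975 → 479 is ×0.2425, so the height becomes 1316.67 × 0.2425 ≈ 319.33 px.

319 px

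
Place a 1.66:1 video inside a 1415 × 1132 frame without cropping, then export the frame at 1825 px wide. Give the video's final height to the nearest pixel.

1099 px

In the 1415×1132 frame the video fills the width: height = 1415 / 1.660 ≈ 852.41 px.
Resizing to 1825 px wide multiplies everything by 1.2898: 852.41 → 1099.40 px.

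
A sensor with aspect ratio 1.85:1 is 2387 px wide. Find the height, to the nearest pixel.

At 1.85:1, 2387 / 1.850 ≈ 1290.27.

1290 px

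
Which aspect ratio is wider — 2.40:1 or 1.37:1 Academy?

2.4 and 1.37; 2.4 > 1.37.

2.40:1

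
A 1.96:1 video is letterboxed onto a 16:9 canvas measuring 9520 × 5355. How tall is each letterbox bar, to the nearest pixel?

249 px

1.96:1 (1.960) > 16:9 (1.778), so the video fills the width.
Content height = 9520 / 1.960 ≈ 4857.14 px.
Black = 5355 − 4857.14 = 497.86 px, or 248.93 per bar.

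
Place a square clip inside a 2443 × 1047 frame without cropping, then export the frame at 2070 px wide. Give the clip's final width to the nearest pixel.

At 2443×1047 the clip is height-limited, so width = 1047 × 1/1 ≈ 1047.00 px.
Scaling 2443 → 2070 is ×0.8473, so the width becomes 1047.00 × 0.8473 ≈ 887.14 px.

887 px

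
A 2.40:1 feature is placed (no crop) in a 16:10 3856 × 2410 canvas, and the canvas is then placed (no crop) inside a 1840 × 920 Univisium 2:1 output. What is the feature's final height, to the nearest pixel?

First fit — 2.40:1 into 3856×2410 spans the width: 3856.00 × 1606.67.
Second fit — the 16:10 canvas into 1840×920 spans the height: 1472.00 × 920.00 (×0.3817 from 3856×2410).
Applying the same ×0.3817: 1606.67 → 613.33.

613 px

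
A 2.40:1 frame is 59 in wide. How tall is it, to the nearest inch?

At 2.40:1, 59 / 2.400 ≈ 24.58.

25 in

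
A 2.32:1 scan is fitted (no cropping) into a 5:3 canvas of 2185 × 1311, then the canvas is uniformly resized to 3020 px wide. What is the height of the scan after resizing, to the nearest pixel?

At 2185×1311 the scan is width-limited, so height = 2185 / 2.320 ≈ 941.81 px.
Scaling 2185 → 3020 is ×1.3822, so the height becomes 941.81 × 1.3822 ≈ 1301.72 px.

1302 px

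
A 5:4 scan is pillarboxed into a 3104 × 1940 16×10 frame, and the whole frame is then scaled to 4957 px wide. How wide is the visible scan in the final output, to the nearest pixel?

3873 px

In the 3104×1940 frame the scan fills the height: width = 1940 × 5/4 ≈ 2425.00 px.
Scaling 3104 → 4957 is ×1.5970, so the width becomes 2425.00 × 1.5970 ≈ 3872.66 px.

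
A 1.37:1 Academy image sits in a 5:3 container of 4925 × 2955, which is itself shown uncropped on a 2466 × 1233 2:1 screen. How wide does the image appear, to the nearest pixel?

1689 px

Inside the 4925×2955 canvas the image is height-limited at 4048.35 × 2955.00.
The 5:3 canvas is height-limited in 2466×1233, giving 2055.00 × 1233.00; scale factor 0.4173.
The image scales with it: width 4048.35 × 0.4173 ≈ 1689.21.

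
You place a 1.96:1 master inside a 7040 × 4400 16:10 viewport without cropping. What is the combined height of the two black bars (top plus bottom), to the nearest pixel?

808 px

1.96:1 (1.960) > 16:10 (1.600), so the master fills the width.
The master is 7040 / 1.960 ≈ 3591.84 px tall.
4400 − 3591.84 = 808.16 px of bars.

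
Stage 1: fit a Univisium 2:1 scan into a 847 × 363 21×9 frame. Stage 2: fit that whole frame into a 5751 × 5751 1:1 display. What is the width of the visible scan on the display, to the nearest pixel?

4929 px

Inside the 847×363 canvas the scan is height-limited at 726.00 × 363.00.
Second fit — the 21×9 canvas into 5751×5751 spans the width: 5751.00 × 2464.71 (×6.7898 from 847×363).
So the scan's width is 726.00 × 6.7898 ≈ 4929.43.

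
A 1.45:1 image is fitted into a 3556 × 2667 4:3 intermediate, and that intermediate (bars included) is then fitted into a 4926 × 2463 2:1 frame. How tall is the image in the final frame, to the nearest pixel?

2265 px

1.45:1 in 3556×2667: fills the width, so the image is 3556.00 × 2452.41.
The 4:3 canvas is height-limited in 4926×2463, giving 3284.00 × 2463.00; scale factor 0.9235.
So the image's height is 2452.41 × 0.9235 ≈ 2264.83.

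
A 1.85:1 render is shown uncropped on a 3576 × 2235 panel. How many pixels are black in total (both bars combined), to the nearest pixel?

Since 1.850 > 1.600, the render is width-limited.
The render is 3576 / 1.850 ≈ 1932.9730 px tall.
2235 − 1932.9730 = 302.0270 px of bars.
Across the 3576-px span: 302.0270 × 3576 ≈ 1080049 px.

1080049 pixels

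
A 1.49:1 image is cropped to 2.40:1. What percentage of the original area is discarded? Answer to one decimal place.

37.9%

Going from 1.49:1 to 2.40:1 means cutting height while keeping width.
Fraction kept = (1.490)/(2.400) ≈ 62.08%, so 37.92% is lost.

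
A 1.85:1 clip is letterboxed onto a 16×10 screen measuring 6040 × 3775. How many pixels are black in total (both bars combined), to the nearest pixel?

3081216 pixels

1.85:1 (1.850) > 16×10 (1.600), so the clip fills the width.
The clip is 6040 / 1.850 ≈ 3264.8649 px tall.
3775 − 3264.8649 = 510.1351 px of bars.
Bar area = 510.1351 × 6040 ≈ 3081216 px.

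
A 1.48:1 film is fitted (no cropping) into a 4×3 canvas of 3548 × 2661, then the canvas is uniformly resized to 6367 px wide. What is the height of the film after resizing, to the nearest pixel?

At 3548×2661 the film is width-limited, so height = 3548 / 1.480 ≈ 2397.30 px.
The frame scales by 6367/3548 = 1.7945; 2397.30 × 1.7945 ≈ 4302.03 px.

4302 px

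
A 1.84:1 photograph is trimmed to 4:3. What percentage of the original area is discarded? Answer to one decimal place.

27.5%

Going from 1.84:1 to 4:3 means cutting width while keeping height.
(1.333)/(1.840) ≈ 0.725 of the area survives, leaving 27.54% discarded.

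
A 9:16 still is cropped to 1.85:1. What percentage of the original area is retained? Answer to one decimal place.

30.4%

1.85:1 is wider than 9:16, so the crop keeps the full width and trims the height.
(0.562)/(1.850) ≈ 0.304 of the area survives.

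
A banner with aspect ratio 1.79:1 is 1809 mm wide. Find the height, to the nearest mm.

At 1.79:1, 1809 / 1.790 ≈ 1010.61.

1011 mm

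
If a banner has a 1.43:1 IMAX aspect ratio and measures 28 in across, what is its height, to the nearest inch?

Height = 28 / 1.430 = 19.58.

20 in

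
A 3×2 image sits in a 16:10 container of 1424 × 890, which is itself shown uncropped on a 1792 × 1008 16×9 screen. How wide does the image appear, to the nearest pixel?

Inside the 1424×890 canvas the image is height-limited at 1335.00 × 890.00.
Second fit — the 16:10 canvas into 1792×1008 spans the height: 1612.80 × 1008.00 (×1.1326 from 1424×890).
So the image's width is 1335.00 × 1.1326 ≈ 1512.00.

1512 px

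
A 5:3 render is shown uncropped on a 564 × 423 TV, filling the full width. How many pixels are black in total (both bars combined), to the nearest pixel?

The render is 564 × 3/5 ≈ 338.4000 px tall.
Black = 423 − 338.4000 = 84.6000 px.
Across the 564-px span: 84.6000 × 564 ≈ 47714 px.

47714 pixels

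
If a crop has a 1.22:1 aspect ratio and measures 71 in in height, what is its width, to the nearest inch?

87 in

71 × 1.220 = 86.62.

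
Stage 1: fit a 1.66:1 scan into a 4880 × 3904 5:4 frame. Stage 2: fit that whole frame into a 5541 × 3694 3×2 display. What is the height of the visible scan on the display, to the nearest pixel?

Inside the 4880×3904 canvas the scan is width-limited at 4880.00 × 2939.76.
Second fit — the 5:4 canvas into 5541×3694 spans the height: 4617.50 × 3694.00 (×0.9462 from 4880×3904).
The scan scales with it: height 2939.76 × 0.9462 ≈ 2781.63.

2782 px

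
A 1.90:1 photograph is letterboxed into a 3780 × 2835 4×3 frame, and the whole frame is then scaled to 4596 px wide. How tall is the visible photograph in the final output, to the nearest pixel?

At 3780×2835 the photograph is width-limited, so height = 3780 / 1.900 ≈ 1989.47 px.
The frame scales by 4596/3780 = 1.2159; 1989.47 × 1.2159 ≈ 2418.95 px.

2419 px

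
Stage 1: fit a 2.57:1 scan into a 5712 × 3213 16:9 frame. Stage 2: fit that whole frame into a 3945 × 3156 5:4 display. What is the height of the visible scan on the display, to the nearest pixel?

Inside the 5712×3213 canvas the scan is width-limited at 5712.00 × 2222.57.
Second fit — the 16:9 canvas into 3945×3156 spans the width: 3945.00 × 2219.06 (×0.6907 from 5712×3213).
The scan scales with it: height 2222.57 × 0.6907 ≈ 1535.02.

1535 px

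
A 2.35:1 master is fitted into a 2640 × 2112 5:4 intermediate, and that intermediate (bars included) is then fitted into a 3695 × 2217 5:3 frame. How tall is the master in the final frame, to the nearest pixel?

1179 px

First fit — 2.35:1 into 2640×2112 spans the width: 2640.00 × 1123.40.
Second fit — the 5:4 canvas into 3695×2217 spans the height: 2771.25 × 2217.00 (×1.0497 from 2640×2112).
So the master's height is 1123.40 × 1.0497 ≈ 1179.26.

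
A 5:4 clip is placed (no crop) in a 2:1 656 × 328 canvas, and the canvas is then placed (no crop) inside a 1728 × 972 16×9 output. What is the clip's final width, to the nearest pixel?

1080 px

Inside the 656×328 canvas the clip is height-limited at 410.00 × 328.00.
Second fit — the 2:1 canvas into 1728×972 spans the width: 1728.00 × 864.00 (×2.6341 from 656×328).
The clip scales with it: width 410.00 × 2.6341 ≈ 1080.00.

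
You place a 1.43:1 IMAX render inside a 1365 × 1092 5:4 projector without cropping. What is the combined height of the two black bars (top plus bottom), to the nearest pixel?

137 px

1.43:1 IMAX is wider than 5:4, so it spans the full width.
Content height = 1365 / 1.430 ≈ 954.55 px.
1092 − 954.55 = 137.45 px of bars.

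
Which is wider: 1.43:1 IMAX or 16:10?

16:10

1.43 and 16:10 = 1.6; 1.6 > 1.43.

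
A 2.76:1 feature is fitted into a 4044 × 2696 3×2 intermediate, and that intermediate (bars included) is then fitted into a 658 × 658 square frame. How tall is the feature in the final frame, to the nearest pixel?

238 px

2.76:1 in 4044×2696: fills the width, so the feature is 4044.00 × 1465.22.
Second fit — the 3×2 canvas into 658×658 spans the width: 658.00 × 438.67 (×0.1627 from 4044×2696).
So the feature's height is 1465.22 × 0.1627 ≈ 238.41.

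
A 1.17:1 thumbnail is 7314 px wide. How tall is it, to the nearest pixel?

At 1.17:1, 7314 / 1.170 ≈ 6251.28.

6251 px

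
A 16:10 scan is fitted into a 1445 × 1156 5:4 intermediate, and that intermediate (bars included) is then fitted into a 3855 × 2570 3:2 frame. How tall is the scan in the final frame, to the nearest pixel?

2008 px

16:10 in 1445×1156: fills the width, so the scan is 1445.00 × 903.12.
The 5:4 canvas is height-limited in 3855×2570, giving 3212.50 × 2570.00; scale factor 2.2232.
So the scan's height is 903.12 × 2.2232 ≈ 2007.81.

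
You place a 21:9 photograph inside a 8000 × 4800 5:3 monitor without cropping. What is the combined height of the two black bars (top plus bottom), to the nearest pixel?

21:9 (2.333) > 5:3 (1.667), so the photograph fills the width.
Content height = 8000 × 9/21 ≈ 3428.57 px.
Leftover height: 4800 − 3428.57 = 1371.43 px.

1371 px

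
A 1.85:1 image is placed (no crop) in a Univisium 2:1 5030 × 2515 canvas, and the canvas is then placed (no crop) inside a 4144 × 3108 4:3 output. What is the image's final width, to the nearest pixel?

1.85:1 in 5030×2515: fills the height, so the image is 4652.75 × 2515.00.
Second fit — the Univisium 2:1 canvas into 4144×3108 spans the width: 4144.00 × 2072.00 (×0.8239 from 5030×2515).
So the image's width is 4652.75 × 0.8239 ≈ 3833.20.

3833 px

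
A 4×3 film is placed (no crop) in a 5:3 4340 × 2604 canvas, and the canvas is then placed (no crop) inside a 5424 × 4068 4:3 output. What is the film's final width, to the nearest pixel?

First fit — 4×3 into 4340×2604 spans the height: 3472.00 × 2604.00.
5:3 in 5424×4068: fills the width, so the intermediate becomes 5424.00 × 3254.40 — a scale of ×1.2498.
The film scales with it: width 3472.00 × 1.2498 ≈ 4339.20.

4339 px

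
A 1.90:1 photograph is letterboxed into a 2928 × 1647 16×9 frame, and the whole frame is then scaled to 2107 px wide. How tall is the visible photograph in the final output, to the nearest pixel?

In the 2928×1647 frame the photograph fills the width: height = 2928 / 1.900 ≈ 1541.05 px.
The frame scales by 2107/2928 = 0.7196; 1541.05 × 0.7196 ≈ 1108.95 px.

1109 px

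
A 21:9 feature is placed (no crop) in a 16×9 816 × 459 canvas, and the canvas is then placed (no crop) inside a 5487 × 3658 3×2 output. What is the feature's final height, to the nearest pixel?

First fit — 21:9 into 816×459 spans the width: 816.00 × 349.71.
The 16×9 canvas is width-limited in 5487×3658, giving 5487.00 × 3086.44; scale factor 6.7243.
Applying the same ×6.7243: 349.71 → 2351.57.

2352 px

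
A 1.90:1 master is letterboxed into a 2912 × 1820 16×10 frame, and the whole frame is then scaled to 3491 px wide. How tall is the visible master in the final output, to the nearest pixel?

1837 px

In the 2912×1820 frame the master fills the width: height = 2912 / 1.900 ≈ 1532.63 px.
The frame scales by 3491/2912 = 1.1988; 1532.63 × 1.1988 ≈ 1837.37 px.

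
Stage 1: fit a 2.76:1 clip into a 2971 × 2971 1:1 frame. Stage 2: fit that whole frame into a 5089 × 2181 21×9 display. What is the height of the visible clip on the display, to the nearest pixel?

790 px

2.76:1 in 2971×2971: fills the width, so the clip is 2971.00 × 1076.45.
Second fit — the 1:1 canvas into 5089×2181 spans the height: 2181.00 × 2181.00 (×0.7341 from 2971×2971).
Applying the same ×0.7341: 1076.45 → 790.22.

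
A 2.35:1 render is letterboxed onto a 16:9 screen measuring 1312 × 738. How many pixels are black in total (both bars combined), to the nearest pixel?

2.35:1 is wider than 16:9, so it spans the full width.
That makes the image 558.2979 px tall (1312 / 2.350).
Leftover height: 738 − 558.2979 = 179.7021 px.
That's 179.7021 × 1312 ≈ 235769 black pixels.

235769 pixels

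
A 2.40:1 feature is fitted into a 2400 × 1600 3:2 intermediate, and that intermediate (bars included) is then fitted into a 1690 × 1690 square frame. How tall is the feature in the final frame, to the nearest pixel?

704 px

2.40:1 in 2400×1600: fills the width, so the feature is 2400.00 × 1000.00.
3:2 in 1690×1690: fills the width, so the intermediate becomes 1690.00 × 1126.67 — a scale of ×0.7042.
Applying the same ×0.7042: 1000.00 → 704.17.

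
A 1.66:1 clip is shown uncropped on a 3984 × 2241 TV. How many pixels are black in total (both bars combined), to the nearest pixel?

1.66:1 (1.660) < 16:9 (1.778), so the clip fills the height.
That makes the image 3720.0600 px wide (2241 × 1.660).
Leftover width: 3984 − 3720.0600 = 263.9400 px.
That's 263.9400 × 2241 ≈ 591490 black pixels.

591490 pixels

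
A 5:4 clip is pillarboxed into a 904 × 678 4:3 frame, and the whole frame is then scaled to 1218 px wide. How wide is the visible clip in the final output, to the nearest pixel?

Fitted into 904×678, the clip spans the height; its width is 678 × 5/4 ≈ 847.50 px.
Resizing to 1218 px wide multiplies everything by 1.3473: 847.50 → 1141.88 px.

1142 px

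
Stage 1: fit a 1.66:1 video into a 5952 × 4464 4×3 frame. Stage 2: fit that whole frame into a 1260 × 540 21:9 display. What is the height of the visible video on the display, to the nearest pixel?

434 px

First fit — 1.66:1 into 5952×4464 spans the width: 5952.00 × 3585.54.
Second fit — the 4×3 canvas into 1260×540 spans the height: 720.00 × 540.00 (×0.1210 from 5952×4464).
So the video's height is 3585.54 × 0.1210 ≈ 433.73.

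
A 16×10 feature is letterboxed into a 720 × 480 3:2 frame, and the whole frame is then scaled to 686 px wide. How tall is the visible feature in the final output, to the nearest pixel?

429 px

In the 720×480 frame the feature fills the width: height = 720 × 10/16 ≈ 450.00 px.
Scaling 720 → 686 is ×0.9528, so the height becomes 450.00 × 0.9528 ≈ 428.75 px.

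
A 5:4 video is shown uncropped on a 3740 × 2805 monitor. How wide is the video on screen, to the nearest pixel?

Since 1.250 < 1.333, the video is height-limited.
Content width = 2805 × 5/4 ≈ 3506.25 px.

3506 px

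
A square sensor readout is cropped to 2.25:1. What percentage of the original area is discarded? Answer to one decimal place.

55.6%

The width stays; only height is cut (since 2.25:1 is wider than square).
(1.000)/(2.250) ≈ 0.444 of the area survives, leaving 55.56% discarded.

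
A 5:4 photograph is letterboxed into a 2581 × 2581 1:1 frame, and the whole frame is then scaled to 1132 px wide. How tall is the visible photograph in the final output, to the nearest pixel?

Fitted into 2581×2581, the photograph spans the width; its height is 2581 × 4/5 ≈ 2064.80 px.
Resizing to 1132 px wide multiplies everything by 0.4386: 2064.80 → 905.60 px.

906 px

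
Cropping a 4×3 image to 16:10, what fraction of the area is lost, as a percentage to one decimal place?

16.7%

The width stays; only height is cut (since 16:10 is wider than 4×3).
Area ratio = (1.333)/(1.600) = 83.33%; the remaining 16.67% is cropped out.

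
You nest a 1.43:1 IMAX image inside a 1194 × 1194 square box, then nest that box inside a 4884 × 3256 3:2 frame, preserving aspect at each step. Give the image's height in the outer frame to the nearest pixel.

1.43:1 IMAX in 1194×1194: fills the width, so the image is 1194.00 × 834.97.
Second fit — the square canvas into 4884×3256 spans the height: 3256.00 × 3256.00 (×2.7270 from 1194×1194).
Applying the same ×2.7270: 834.97 → 2276.92.

2277 px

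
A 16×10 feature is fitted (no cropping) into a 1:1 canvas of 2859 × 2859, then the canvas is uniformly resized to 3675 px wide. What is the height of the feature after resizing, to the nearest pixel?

In the 2859×2859 frame the feature fills the width: height = 2859 × 10/16 ≈ 1786.88 px.
Resizing to 3675 px wide multiplies everything by 1.2854: 1786.88 → 2296.88 px.

2297 px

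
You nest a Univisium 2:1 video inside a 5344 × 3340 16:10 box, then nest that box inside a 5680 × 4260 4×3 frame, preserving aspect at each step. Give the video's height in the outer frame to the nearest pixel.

2840 px

Univisium 2:1 in 5344×3340: fills the width, so the video is 5344.00 × 2672.00.
16:10 in 5680×4260: fills the width, so the intermediate becomes 5680.00 × 3550.00 — a scale of ×1.0629.
The video scales with it: height 2672.00 × 1.0629 ≈ 2840.00.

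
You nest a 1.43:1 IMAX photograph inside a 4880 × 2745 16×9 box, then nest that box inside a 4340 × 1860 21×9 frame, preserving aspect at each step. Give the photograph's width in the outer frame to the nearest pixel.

1.43:1 IMAX in 4880×2745: fills the height, so the photograph is 3925.35 × 2745.00.
Second fit — the 16×9 canvas into 4340×1860 spans the height: 3306.67 × 1860.00 (×0.6776 from 4880×2745).
The photograph scales with it: width 3925.35 × 0.6776 ≈ 2659.80.

2660 px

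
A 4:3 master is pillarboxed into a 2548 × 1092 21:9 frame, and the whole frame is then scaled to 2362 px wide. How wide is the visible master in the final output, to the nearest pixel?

1350 px

At 2548×1092 the master is height-limited, so width = 1092 × 4/3 ≈ 1456.00 px.
Resizing to 2362 px wide multiplies everything by 0.9270: 1456.00 → 1349.71 px.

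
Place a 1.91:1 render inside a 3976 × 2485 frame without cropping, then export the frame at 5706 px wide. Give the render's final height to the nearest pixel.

At 3976×2485 the render is width-limited, so height = 3976 / 1.910 ≈ 2081.68 px.
The frame scales by 5706/3976 = 1.4351; 2081.68 × 1.4351 ≈ 2987.43 px.

2987 px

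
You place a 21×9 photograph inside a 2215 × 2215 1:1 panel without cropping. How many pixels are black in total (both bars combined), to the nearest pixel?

Since 2.333 > 1.000, the photograph is width-limited.
Content height = 2215 × 9/21 ≈ 949.2857 px.
Leftover height: 2215 − 949.2857 = 1265.7143 px.
That's 1265.7143 × 2215 ≈ 2803557 black pixels.

2803557 pixels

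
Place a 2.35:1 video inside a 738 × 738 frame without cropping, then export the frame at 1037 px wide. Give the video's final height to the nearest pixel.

Fitted into 738×738, the video spans the width; its height is 738 / 2.350 ≈ 314.04 px.
The frame scales by 1037/738 = 1.4051; 314.04 × 1.4051 ≈ 441.28 px.

441 px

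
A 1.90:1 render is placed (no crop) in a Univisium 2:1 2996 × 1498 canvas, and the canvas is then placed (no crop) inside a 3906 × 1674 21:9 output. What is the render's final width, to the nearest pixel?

Inside the 2996×1498 canvas the render is height-limited at 2846.20 × 1498.00.
Second fit — the Univisium 2:1 canvas into 3906×1674 spans the height: 3348.00 × 1674.00 (×1.1175 from 2996×1498).
So the render's width is 2846.20 × 1.1175 ≈ 3180.60.

3181 px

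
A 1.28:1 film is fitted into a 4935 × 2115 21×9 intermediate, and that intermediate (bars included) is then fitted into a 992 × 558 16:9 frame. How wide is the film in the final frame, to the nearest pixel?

Inside the 4935×2115 canvas the film is height-limited at 2707.20 × 2115.00.
The 21×9 canvas is width-limited in 992×558, giving 992.00 × 425.14; scale factor 0.2010.
So the film's width is 2707.20 × 0.2010 ≈ 544.18.

544 px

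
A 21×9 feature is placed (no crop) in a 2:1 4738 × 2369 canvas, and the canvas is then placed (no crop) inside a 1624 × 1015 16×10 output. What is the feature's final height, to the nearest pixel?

Inside the 4738×2369 canvas the feature is width-limited at 4738.00 × 2030.57.
Second fit — the 2:1 canvas into 1624×1015 spans the width: 1624.00 × 812.00 (×0.3428 from 4738×2369).
So the feature's height is 2030.57 × 0.3428 ≈ 696.00.

696 px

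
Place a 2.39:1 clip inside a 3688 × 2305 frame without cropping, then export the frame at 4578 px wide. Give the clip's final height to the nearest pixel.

1915 px

Fitted into 3688×2305, the clip spans the width; its height is 3688 / 2.390 ≈ 1543.10 px.
The frame scales by 4578/3688 = 1.2413; 1543.10 × 1.2413 ≈ 1915.48 px.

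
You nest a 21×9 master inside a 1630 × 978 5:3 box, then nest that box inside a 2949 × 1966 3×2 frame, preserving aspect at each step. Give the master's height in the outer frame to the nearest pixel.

Inside the 1630×978 canvas the master is width-limited at 1630.00 × 698.57.
The 5:3 canvas is width-limited in 2949×1966, giving 2949.00 × 1769.40; scale factor 1.8092.
So the master's height is 698.57 × 1.8092 ≈ 1263.86.

1264 px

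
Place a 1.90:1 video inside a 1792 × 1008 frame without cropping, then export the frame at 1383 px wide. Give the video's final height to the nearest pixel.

Fitted into 1792×1008, the video spans the width; its height is 1792 / 1.900 ≈ 943.16 px.
Resizing to 1383 px wide multiplies everything by 0.7718: 943.16 → 727.89 px.

728 px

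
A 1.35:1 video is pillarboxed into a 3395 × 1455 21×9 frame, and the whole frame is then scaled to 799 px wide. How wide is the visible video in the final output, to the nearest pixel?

462 px

In the 3395×1455 frame the video fills the height: width = 1455 × 1.350 ≈ 1964.25 px.
Scaling 3395 → 799 is ×0.2353, so the width becomes 1964.25 × 0.2353 ≈ 462.28 px.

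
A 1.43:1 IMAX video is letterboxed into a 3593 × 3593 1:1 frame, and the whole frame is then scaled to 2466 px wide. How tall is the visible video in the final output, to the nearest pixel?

At 3593×3593 the video is width-limited, so height = 3593 / 1.430 ≈ 2512.59 px.
The frame scales by 2466/3593 = 0.6863; 2512.59 × 0.6863 ≈ 1724.48 px.

1724 px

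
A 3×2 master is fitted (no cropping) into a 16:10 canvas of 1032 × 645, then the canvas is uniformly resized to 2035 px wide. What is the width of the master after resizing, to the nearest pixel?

Fitted into 1032×645, the master spans the height; its width is 645 × 3/2 ≈ 967.50 px.
Resizing to 2035 px wide multiplies everything by 1.9719: 967.50 → 1907.81 px.

1908 px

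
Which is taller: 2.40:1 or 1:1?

2.4 and 1; 2.4 > 1. The smaller width-to-height ratio is the taller frame.

1:1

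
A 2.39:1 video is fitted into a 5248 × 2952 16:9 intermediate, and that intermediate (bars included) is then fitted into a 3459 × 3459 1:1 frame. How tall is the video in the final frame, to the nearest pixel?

1447 px

2.39:1 in 5248×2952: fills the width, so the video is 5248.00 × 2195.82.
16:9 in 3459×3459: fills the width, so the intermediate becomes 3459.00 × 1945.69 — a scale of ×0.6591.
Applying the same ×0.6591: 2195.82 → 1447.28.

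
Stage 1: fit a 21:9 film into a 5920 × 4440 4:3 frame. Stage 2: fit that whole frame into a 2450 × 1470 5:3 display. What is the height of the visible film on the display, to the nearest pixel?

First fit — 21:9 into 5920×4440 spans the width: 5920.00 × 2537.14.
The 4:3 canvas is height-limited in 2450×1470, giving 1960.00 × 1470.00; scale factor 0.3311.
So the film's height is 2537.14 × 0.3311 ≈ 840.00.

840 px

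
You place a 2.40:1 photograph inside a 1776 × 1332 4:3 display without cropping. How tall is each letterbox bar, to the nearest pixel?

296 px

Since 2.400 > 1.333, the photograph is width-limited.
The photograph is 1776 / 2.400 ≈ 740.00 px tall.
Leftover height: 1332 − 740.00 = 592.00 px → 296.00 each side.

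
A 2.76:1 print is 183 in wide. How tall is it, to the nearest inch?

Height = 183 / 2.760 = 66.30.

66 in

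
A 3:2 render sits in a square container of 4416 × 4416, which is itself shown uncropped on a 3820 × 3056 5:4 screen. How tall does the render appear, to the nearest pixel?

Inside the 4416×4416 canvas the render is width-limited at 4416.00 × 2944.00.
The square canvas is height-limited in 3820×3056, giving 3056.00 × 3056.00; scale factor 0.6920.
So the render's height is 2944.00 × 0.6920 ≈ 2037.33.

2037 px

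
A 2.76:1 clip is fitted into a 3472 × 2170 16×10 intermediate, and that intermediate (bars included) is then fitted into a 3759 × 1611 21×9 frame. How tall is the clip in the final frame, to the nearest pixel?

934 px

2.76:1 in 3472×2170: fills the width, so the clip is 3472.00 × 1257.97.
Second fit — the 16×10 canvas into 3759×1611 spans the height: 2577.60 × 1611.00 (×0.7424 from 3472×2170).
Applying the same ×0.7424: 1257.97 → 933.91.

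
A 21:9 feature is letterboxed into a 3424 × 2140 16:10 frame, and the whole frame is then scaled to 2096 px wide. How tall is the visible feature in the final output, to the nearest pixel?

898 px

In the 3424×2140 frame the feature fills the width: height = 3424 × 9/21 ≈ 1467.43 px.
Resizing to 2096 px wide multiplies everything by 0.6121: 1467.43 → 898.29 px.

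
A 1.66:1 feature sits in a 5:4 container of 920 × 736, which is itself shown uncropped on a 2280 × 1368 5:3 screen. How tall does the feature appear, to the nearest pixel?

Inside the 920×736 canvas the feature is width-limited at 920.00 × 554.22.
The 5:4 canvas is height-limited in 2280×1368, giving 1710.00 × 1368.00; scale factor 1.8587.
So the feature's height is 554.22 × 1.8587 ≈ 1030.12.

1030 px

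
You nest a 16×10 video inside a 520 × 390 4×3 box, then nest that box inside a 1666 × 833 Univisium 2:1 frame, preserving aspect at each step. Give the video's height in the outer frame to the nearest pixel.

694 px

16×10 in 520×390: fills the width, so the video is 520.00 × 325.00.
4×3 in 1666×833: fills the height, so the intermediate becomes 1110.67 × 833.00 — a scale of ×2.1359.
So the video's height is 325.00 × 2.1359 ≈ 694.17.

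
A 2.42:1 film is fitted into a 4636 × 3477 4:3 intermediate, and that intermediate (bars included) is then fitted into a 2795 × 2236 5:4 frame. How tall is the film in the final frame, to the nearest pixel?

First fit — 2.42:1 into 4636×3477 spans the width: 4636.00 × 1915.70.
4:3 in 2795×2236: fills the width, so the intermediate becomes 2795.00 × 2096.25 — a scale of ×0.6029.
So the film's height is 1915.70 × 0.6029 ≈ 1154.96.

1155 px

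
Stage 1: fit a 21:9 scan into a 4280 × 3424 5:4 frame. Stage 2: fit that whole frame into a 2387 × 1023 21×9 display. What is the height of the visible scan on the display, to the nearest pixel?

548 px

Inside the 4280×3424 canvas the scan is width-limited at 4280.00 × 1834.29.
5:4 in 2387×1023: fills the height, so the intermediate becomes 1278.75 × 1023.00 — a scale of ×0.2988.
Applying the same ×0.2988: 1834.29 → 548.04.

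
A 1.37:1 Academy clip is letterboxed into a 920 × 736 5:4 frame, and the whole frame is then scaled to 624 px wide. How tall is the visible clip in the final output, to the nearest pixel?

In the 920×736 frame the clip fills the width: height = 920 / 1.370 ≈ 671.53 px.
Resizing to 624 px wide multiplies everything by 0.6783: 671.53 → 455.47 px.

455 px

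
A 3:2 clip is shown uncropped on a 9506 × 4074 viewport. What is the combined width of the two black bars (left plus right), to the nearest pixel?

3:2 (1.500) < 21:9 (2.333), so the clip fills the height.
That makes the image 6111.00 px wide (4074 × 3/2).
Black = 9506 − 6111.00 = 3395.00 px.

3395 px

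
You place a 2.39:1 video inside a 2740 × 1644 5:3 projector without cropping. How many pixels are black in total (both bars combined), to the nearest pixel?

1363305 pixels

2.39:1 (2.390) > 5:3 (1.667), so the video fills the width.
The video is 2740 / 2.390 ≈ 1146.4435 px tall.
1644 − 1146.4435 = 497.5565 px of bars.
Across the 2740-px span: 497.5565 × 2740 ≈ 1363305 px.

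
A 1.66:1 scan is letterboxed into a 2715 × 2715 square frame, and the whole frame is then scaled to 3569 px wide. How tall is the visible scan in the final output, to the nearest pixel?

2150 px

At 2715×2715 the scan is width-limited, so height = 2715 / 1.660 ≈ 1635.54 px.
Resizing to 3569 px wide multiplies everything by 1.3145: 1635.54 → 2150.00 px.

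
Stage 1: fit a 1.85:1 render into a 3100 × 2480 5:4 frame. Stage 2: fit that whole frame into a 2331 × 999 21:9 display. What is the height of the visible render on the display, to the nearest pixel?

675 px

Inside the 3100×2480 canvas the render is width-limited at 3100.00 × 1675.68.
The 5:4 canvas is height-limited in 2331×999, giving 1248.75 × 999.00; scale factor 0.4028.
The render scales with it: height 1675.68 × 0.4028 ≈ 675.00.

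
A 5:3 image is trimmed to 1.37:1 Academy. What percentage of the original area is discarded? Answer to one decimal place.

Going from 5:3 to 1.37:1 Academy means cutting width while keeping height.
(1.370)/(1.667) ≈ 0.822 of the area survives, leaving 17.80% discarded.

17.8%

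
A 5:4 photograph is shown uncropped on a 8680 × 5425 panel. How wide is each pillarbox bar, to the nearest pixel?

5:4 is narrower than 16:10, so it spans the full height.
The photograph is 5425 × 5/4 ≈ 6781.25 px wide.
Leftover width: 8680 − 6781.25 = 1898.75 px → 949.38 each side.

949 px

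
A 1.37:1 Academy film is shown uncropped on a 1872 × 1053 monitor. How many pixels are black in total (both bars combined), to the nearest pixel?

452148 pixels

Since 1.370 < 1.778, the film is height-limited.
Content width = 1053 × 1.370 ≈ 1442.6100 px.
Black = 1872 − 1442.6100 = 429.3900 px.
Across the 1053-px span: 429.3900 × 1053 ≈ 452148 px.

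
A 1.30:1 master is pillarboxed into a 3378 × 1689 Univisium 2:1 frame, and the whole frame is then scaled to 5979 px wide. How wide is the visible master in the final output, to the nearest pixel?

3886 px

In the 3378×1689 frame the master fills the height: width = 1689 × 1.300 ≈ 2195.70 px.
The frame scales by 5979/3378 = 1.7700; 2195.70 × 1.7700 ≈ 3886.35 px.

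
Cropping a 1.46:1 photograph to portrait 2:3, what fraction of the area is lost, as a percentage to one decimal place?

54.3%

The height stays; only width is cut (since portrait 2:3 is narrower than 1.46:1).
Fraction kept = (0.667)/(1.460) ≈ 45.66%, so 54.34% is lost.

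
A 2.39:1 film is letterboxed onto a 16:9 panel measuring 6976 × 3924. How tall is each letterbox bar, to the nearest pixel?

2.39:1 is wider than 16:9, so it spans the full width.
That makes the image 2918.83 px tall (6976 / 2.390).
Leftover height: 3924 − 2918.83 = 1005.17 px → 502.59 each side.

503 px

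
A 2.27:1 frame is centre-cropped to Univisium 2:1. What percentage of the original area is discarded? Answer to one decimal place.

Going from 2.27:1 to Univisium 2:1 means cutting width while keeping height.
Area ratio = (2.000)/(2.270) = 88.11%; the remaining 11.89% is cropped out.

11.9%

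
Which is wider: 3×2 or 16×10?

16×10

3×2 = 1.5 and 16×10 = 1.6; 1.6 > 1.5.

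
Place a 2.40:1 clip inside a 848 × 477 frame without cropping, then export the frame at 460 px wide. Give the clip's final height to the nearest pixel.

At 848×477 the clip is width-limited, so height = 848 / 2.400 ≈ 353.33 px.
The frame scales by 460/848 = 0.5425; 353.33 × 0.5425 ≈ 191.67 px.

192 px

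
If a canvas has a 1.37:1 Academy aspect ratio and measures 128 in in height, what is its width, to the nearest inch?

175 in

Width = 128 × 1.370 = 175.36.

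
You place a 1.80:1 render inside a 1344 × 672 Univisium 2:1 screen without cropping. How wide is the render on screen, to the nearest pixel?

1210 px

1.80:1 (1.800) < Univisium 2:1 (2.000), so the render fills the height.
That makes the image 1209.60 px wide (672 × 1.800).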